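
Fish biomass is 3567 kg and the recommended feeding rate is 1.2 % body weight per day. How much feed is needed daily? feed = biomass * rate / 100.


Feeding rate fraction = 1.2% / 100 = 0.012
Daily feed = 3567 kg * 0.012 = 42.804 kg/day

42.804 kg/day


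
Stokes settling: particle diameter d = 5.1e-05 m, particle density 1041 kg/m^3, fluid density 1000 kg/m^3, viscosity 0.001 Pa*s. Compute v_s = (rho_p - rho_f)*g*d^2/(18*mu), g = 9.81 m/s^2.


Density difference: rho_p - rho_f = 1041 - 1000 = 41 kg/m^3
d^2 = (5.1e-05)^2 = 2.601e-09 m^2
Numerator = (rho_p - rho_f) * g * d^2 = 41 * 9.81 * 2.601e-09 = 1.0461482e-06
Denominator = 18 * mu = 18 * 0.001 = 0.018
v_s = 1.0461482e-06 / 0.018 = 5.81193e-05 m/s
Check: Re = rho_f * v_s * d / mu = 1000 * 5.81193e-05 * 5.1e-05 / 0.001 = 0.00296 < 1, so Stokes' law applies.

5.81193e-05 m/s


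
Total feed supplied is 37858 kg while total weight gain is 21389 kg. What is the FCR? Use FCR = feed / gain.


FCR = feed consumed / weight gained
FCR = 37858 kg / 21389 kg = 1.76998

1.76998


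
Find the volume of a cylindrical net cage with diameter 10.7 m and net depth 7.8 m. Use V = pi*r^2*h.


r = d/2 = 10.7/2 = 5.35 m
Base area = pi*r^2 = pi*5.35^2 = 89.920236 m^2
Volume = 89.920236 * 7.8 = 701.378 m^3

701.378 m^3


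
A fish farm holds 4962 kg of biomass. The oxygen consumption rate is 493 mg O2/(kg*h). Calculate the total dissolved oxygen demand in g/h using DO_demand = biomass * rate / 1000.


Total O2 consumption (mg/h) = 4962 kg * 493 mg/(kg*h) = 2446266 mg/h
Convert to g/h: 2446266 / 1000 = 2446.266 g/h

2446.266 g/h


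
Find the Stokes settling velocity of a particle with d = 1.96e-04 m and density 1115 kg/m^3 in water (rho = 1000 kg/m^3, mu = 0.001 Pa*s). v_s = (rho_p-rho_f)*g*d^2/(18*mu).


Density difference: rho_p - rho_f = 1115 - 1000 = 115 kg/m^3
d^2 = (1.96e-04)^2 = 3.8416e-08 m^2
Numerator = (rho_p - rho_f) * g * d^2 = 115 * 9.81 * 3.8416e-08 = 4.333901e-05
Denominator = 18 * mu = 18 * 0.001 = 0.018
v_s = 4.333901e-05 / 0.018 = 0.00240772 m/s
Check: Re = rho_f * v_s * d / mu = 1000 * 0.00240772 * 1.96e-04 / 0.001 = 0.472 < 1, so Stokes' law applies.

0.00240772 m/s


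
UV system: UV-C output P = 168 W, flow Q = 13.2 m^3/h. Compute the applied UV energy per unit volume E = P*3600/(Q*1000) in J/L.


Energy delivered per hour = 168 W * 3600 s = 604800 J/h
Volume treated per hour = 13.2 m^3/h * 1000 = 13200 L/h
dose = 604800 / 13200 = 45.8182 J/L

45.8182 J/L


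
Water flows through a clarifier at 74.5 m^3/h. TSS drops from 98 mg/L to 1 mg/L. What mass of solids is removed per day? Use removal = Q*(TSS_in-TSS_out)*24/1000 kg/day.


Concentration drop: TSS_in - TSS_out = 98 - 1 = 97 mg/L
Hourly solids removed = Q * dTSS = 74.5 m^3/h * 97 mg/L = 7226.5 g/h  (m^3/h * mg/L = g/h)
Daily solids removed = 7226.5 * 24 = 173436 g/day
Convert g to kg: 173436 / 1000 = 173.436 kg/day

173.436 kg/day


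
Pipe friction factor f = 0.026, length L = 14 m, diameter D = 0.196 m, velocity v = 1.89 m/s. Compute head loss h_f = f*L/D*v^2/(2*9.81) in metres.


v^2 = 1.89^2 = 3.5721 m^2/s^2
L/D = 14/0.196 = 71.428571
h_f = f*(L/D)*v^2/(2g) = 0.026 * 71.428571 * 3.5721 / 19.62 = 0.338119 m

0.338119 m


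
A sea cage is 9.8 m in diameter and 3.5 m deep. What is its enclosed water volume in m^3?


r = d/2 = 9.8/2 = 4.9 m
Base area = pi*r^2 = pi*4.9^2 = 75.42964 m^2
Volume = 75.42964 * 3.5 = 264.004 m^3

264.004 m^3


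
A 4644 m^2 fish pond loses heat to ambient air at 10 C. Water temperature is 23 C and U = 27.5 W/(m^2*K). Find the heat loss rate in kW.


Temperature difference dT = 23 - 10 = 13 K
Heat loss (W) = U * A * dT = 27.5 * 4644 * 13 = 1660230 W
Convert to kW: 1660230 / 1000 = 1660.23 kW

1660.23 kW


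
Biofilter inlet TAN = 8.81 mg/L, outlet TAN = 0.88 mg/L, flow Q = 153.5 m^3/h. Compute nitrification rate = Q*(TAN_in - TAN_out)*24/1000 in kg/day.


Concentration drop: TAN_in - TAN_out = 8.81 - 0.88 = 7.93 mg/L
Hourly TAN removed = Q * dTAN = 153.5 m^3/h * 7.93 mg/L = 1217.255 g/h  (m^3/h * mg/L = g/h)
Daily TAN removed = 1217.255 * 24 = 29214.12 g/day
Convert to kg/day: 29214.12 / 1000 = 29.21412 kg/day

29.21412 kg/day


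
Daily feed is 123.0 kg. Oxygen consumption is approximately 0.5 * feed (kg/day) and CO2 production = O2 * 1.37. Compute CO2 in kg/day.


O2 = 123.0 * 0.5 = 61.5
CO2 = 61.5 * 1.37 = 84.255

84.255 kg/day


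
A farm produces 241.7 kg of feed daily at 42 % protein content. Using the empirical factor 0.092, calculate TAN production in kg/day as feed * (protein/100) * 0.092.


Protein in feed = 241.7 * 42/100 = 101.514 kg/day
TAN = protein * 0.092 = 101.514 * 0.092 = 9.339288 kg/day

9.339288 kg/day


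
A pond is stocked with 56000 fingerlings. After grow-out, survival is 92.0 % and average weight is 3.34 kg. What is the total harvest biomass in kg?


Survivors = 56000 * 92.0/100 = 51520 fish
Harvest biomass = survivors * W_f = 51520 * 3.34 = 172076.8 kg

172076.8 kg


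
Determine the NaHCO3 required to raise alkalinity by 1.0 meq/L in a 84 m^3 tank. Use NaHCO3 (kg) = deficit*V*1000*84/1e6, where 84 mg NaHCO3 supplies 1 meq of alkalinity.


Tank volume in L = 84 m^3 * 1000 = 84000 L
Total meq required = 1.0 meq/L * 84000 L = 84000 meq
NaHCO3 mass = 84000 meq * 84 mg/meq / 1e6 = 7.056 kg

7.056 kg


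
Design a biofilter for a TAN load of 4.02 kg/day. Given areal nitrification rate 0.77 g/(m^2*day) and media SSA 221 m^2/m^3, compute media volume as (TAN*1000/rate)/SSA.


A = 4.02*1000 / 0.77 = 5220.7792 m^2
V = 5220.7792 / 221 = 23.6234

23.6234 m^3


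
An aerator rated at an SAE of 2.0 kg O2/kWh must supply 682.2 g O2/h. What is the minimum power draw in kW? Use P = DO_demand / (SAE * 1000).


SAE in g O2/kWh = 2.0 * 1000 = 2000 g/kWh
P = DO_demand / SAE_g = 682.2 / 2000 = 0.3411 kW

0.3411 kW


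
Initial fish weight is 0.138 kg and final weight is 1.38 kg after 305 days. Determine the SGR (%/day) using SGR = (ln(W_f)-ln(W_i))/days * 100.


ln(W_f) = ln(1.38) = 0.3220835
ln(W_i) = ln(0.138) = -1.9805016
ln(W_f) - ln(W_i) = 0.3220835 - -1.9805016 = 2.3025851
SGR = 2.3025851 / 305 * 100 = 0.754946 %/day

0.754946 %/day


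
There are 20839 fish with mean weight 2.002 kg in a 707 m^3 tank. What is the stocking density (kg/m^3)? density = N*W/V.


Total biomass = 20839 fish * 2.002 kg = 41719.678 kg
Density = total biomass / volume = 41719.678 / 707 = 59.0094 kg/m^3

59.0094 kg/m^3


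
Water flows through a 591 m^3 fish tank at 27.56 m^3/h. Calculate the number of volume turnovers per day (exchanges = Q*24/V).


Daily flow volume = 27.56 m^3/h * 24 h = 661.44 m^3/day
Exchanges = daily flow / tank volume = 661.44 / 591 = 1.11919 exchanges/day

1.11919 exchanges/day


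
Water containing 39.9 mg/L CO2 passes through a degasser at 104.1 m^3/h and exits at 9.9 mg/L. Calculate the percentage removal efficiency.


CO2_out / CO2_in = 9.9 / 39.9 = 0.2481203
Fraction remaining = 0.2481203
efficiency = (1 - 0.2481203) * 100 = 75.188 %

75.188 %


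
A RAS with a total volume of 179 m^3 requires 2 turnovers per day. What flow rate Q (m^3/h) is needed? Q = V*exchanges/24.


Daily recirculation volume = 179 m^3 * 2 = 358 m^3/day
Flow rate Q = daily volume / 24 h = 358 / 24 = 14.9167 m^3/h

14.9167 m^3/h


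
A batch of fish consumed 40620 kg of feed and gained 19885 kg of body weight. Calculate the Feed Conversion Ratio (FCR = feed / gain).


FCR = feed consumed / weight gained
FCR = 40620 kg / 19885 kg = 2.04275

2.04275


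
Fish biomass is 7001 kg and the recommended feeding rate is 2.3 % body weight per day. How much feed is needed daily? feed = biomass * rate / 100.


Feeding rate fraction = 2.3% / 100 = 0.023
Daily feed = 7001 kg * 0.023 = 161.023 kg/day

161.023 kg/day


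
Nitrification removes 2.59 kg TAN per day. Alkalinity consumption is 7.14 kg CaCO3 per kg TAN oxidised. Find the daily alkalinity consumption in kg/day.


Alkalinity factor: 7.14 kg CaCO3 consumed per kg TAN nitrified
alk = 2.59 kg TAN * 7.14 = 18.4926 kg CaCO3/day

18.4926 kg CaCO3/day


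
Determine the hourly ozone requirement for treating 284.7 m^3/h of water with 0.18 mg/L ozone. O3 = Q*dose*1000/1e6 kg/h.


O3 demand (mg/h) = Q * dose * 1000 = 284.7 * 0.18 * 1000 = 51246 mg/h
Convert mg to kg: 51246 / 1e6 = 0.051246 kg/h

0.051246 kg/h


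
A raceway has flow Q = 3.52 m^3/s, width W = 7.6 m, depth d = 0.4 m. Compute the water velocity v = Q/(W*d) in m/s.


Cross-sectional area = W * d = 7.6 * 0.4 = 3.04 m^2
Velocity = Q / A = 3.52 / 3.04 = 1.15789 m/s

1.15789 m/s


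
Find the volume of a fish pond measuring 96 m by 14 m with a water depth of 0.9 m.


Base area = L * W = 96 * 14 = 1344 m^2
Volume = area * depth = 1344 * 0.9 = 1209.6 m^3

1209.6 m^3


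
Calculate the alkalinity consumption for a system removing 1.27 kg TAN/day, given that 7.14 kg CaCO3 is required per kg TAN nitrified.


Alkalinity factor: 7.14 kg CaCO3 consumed per kg TAN nitrified
alk = 1.27 kg TAN * 7.14 = 9.0678 kg CaCO3/day

9.0678 kg CaCO3/day


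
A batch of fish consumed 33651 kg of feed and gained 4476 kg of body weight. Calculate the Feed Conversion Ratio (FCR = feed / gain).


FCR = feed consumed / weight gained
FCR = 33651 kg / 4476 kg = 7.5181

7.5181


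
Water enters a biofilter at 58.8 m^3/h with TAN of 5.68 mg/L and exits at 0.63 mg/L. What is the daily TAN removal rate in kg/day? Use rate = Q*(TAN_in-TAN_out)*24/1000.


Concentration drop: TAN_in - TAN_out = 5.68 - 0.63 = 5.05 mg/L
Hourly TAN removed = Q * dTAN = 58.8 m^3/h * 5.05 mg/L = 296.94 g/h  (m^3/h * mg/L = g/h)
Daily TAN removed = 296.94 * 24 = 7126.56 g/day
Convert to kg/day: 7126.56 / 1000 = 7.12656 kg/day

7.12656 kg/day


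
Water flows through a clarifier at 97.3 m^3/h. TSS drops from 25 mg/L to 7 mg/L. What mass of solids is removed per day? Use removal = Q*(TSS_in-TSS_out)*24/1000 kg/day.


Concentration drop: TSS_in - TSS_out = 25 - 7 = 18 mg/L
Hourly solids removed = Q * dTSS = 97.3 m^3/h * 18 mg/L = 1751.4 g/h  (m^3/h * mg/L = g/h)
Daily solids removed = 1751.4 * 24 = 42033.6 g/day
Convert g to kg: 42033.6 / 1000 = 42.0336 kg/day

42.0336 kg/day


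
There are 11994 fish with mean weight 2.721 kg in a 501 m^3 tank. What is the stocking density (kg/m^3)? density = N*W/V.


Total biomass = 11994 fish * 2.721 kg = 32635.674 kg
Density = total biomass / volume = 32635.674 / 501 = 65.1411 kg/m^3

65.1411 kg/m^3


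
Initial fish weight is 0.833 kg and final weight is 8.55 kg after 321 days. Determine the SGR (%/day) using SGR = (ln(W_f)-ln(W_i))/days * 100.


ln(W_f) = ln(8.55) = 2.1459313
ln(W_i) = ln(0.833) = -0.18272164
ln(W_f) - ln(W_i) = 2.1459313 - -0.18272164 = 2.3286529
SGR = 2.3286529 / 321 * 100 = 0.725437 %/day

0.725437 %/day


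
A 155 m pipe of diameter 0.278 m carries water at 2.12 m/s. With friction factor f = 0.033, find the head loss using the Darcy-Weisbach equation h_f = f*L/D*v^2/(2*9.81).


v^2 = 2.12^2 = 4.4944 m^2/s^2
L/D = 155/0.278 = 557.55396
h_f = f*(L/D)*v^2/(2g) = 0.033 * 557.55396 * 4.4944 / 19.62 = 4.21477 m

4.21477 m


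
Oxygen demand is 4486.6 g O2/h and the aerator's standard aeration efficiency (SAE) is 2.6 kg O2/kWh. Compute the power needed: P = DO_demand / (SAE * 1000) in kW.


SAE in g O2/kWh = 2.6 * 1000 = 2600 g/kWh
P = DO_demand / SAE_g = 4486.6 / 2600 = 1.72562 kW

1.72562 kW


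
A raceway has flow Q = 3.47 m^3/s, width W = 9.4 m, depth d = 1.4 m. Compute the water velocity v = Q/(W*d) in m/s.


Cross-sectional area = W * d = 9.4 * 1.4 = 13.16 m^2
Velocity = Q / A = 3.47 / 13.16 = 0.263678 m/s

0.263678 m/s


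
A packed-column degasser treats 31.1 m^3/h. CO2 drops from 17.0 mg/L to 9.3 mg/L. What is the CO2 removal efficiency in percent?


CO2_out / CO2_in = 9.3 / 17.0 = 0.54705882
Fraction remaining = 0.54705882
efficiency = (1 - 0.54705882) * 100 = 45.2941 %

45.2941 %


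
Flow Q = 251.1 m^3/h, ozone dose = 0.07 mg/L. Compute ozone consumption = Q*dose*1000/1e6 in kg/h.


O3 demand (mg/h) = Q * dose * 1000 = 251.1 * 0.07 * 1000 = 17577 mg/h
Convert mg to kg: 17577 / 1e6 = 0.017577 kg/h

0.017577 kg/h


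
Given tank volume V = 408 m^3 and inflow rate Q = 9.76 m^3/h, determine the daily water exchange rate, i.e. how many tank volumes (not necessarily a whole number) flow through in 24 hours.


Daily flow volume = 9.76 m^3/h * 24 h = 234.24 m^3/day
Exchanges = daily flow / tank volume = 234.24 / 408 = 0.574118 exchanges/day

0.574118 exchanges/day


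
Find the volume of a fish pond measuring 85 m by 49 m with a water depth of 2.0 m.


Base area = L * W = 85 * 49 = 4165 m^2
Volume = area * depth = 4165 * 2.0 = 8330 m^3

8330 m^3


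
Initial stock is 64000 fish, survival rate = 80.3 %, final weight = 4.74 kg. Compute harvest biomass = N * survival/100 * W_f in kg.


Survivors = 64000 * 80.3/100 = 51392 fish
Harvest biomass = survivors * W_f = 51392 * 4.74 = 243598.08 kg

243598.08 kg


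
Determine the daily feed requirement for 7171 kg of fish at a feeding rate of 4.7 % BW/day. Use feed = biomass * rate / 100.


Feeding rate fraction = 4.7% / 100 = 0.047
Daily feed = 7171 kg * 0.047 = 337.037 kg/day

337.037 kg/day


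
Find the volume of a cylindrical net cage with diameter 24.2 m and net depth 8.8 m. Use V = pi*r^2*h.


r = d/2 = 24.2/2 = 12.1 m
Base area = pi*r^2 = pi*12.1^2 = 459.96058 m^2
Volume = 459.96058 * 8.8 = 4047.65 m^3

4047.65 m^3


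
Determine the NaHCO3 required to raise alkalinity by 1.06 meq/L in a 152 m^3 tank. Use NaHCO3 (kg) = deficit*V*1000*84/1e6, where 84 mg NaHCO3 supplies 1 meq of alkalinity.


Tank volume in L = 152 m^3 * 1000 = 152000 L
Total meq required = 1.06 meq/L * 152000 L = 161120 meq
NaHCO3 mass = 161120 meq * 84 mg/meq / 1e6 = 13.5341 kg

13.5341 kg


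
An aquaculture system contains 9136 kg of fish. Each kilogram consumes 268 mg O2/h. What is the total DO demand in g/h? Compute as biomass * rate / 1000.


Total O2 consumption (mg/h) = 9136 kg * 268 mg/(kg*h) = 2448448 mg/h
Convert to g/h: 2448448 / 1000 = 2448.448 g/h

2448.448 g/h


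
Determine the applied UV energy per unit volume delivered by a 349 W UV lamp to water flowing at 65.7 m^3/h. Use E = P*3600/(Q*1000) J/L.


Energy delivered per hour = 349 W * 3600 s = 1256400 J/h
Volume treated per hour = 65.7 m^3/h * 1000 = 65700 L/h
dose = 1256400 / 65700 = 19.1233 J/L

19.1233 J/L


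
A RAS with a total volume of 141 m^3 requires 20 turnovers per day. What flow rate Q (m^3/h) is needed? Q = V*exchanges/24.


Daily recirculation volume = 141 m^3 * 20 = 2820 m^3/day
Flow rate Q = daily volume / 24 h = 2820 / 24 = 117.5 m^3/h

117.5 m^3/h


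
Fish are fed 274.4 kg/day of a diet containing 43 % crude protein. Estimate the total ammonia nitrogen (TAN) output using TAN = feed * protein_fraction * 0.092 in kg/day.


Protein in feed = 274.4 * 43/100 = 117.992 kg/day
TAN = protein * 0.092 = 117.992 * 0.092 = 10.855264 kg/day

10.855264 kg/day


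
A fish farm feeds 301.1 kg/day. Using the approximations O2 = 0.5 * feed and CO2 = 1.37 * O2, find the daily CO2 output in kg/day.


O2 = 301.1 * 0.5 = 150.55
CO2 = 150.55 * 1.37 = 206.2535

206.2535 kg/day


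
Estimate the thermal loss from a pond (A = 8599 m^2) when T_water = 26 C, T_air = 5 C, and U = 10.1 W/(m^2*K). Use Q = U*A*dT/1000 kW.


Temperature difference dT = 26 - 5 = 21 K
Heat loss (W) = U * A * dT = 10.1 * 8599 * 21 = 1823847.9 W
Convert to kW: 1823847.9 / 1000 = 1823.8479 kW

1823.8479 kW


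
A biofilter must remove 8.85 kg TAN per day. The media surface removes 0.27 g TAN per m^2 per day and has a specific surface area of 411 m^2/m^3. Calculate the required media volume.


A = 8.85*1000 / 0.27 = 32777.778 m^2
V = 32777.778 / 411 = 79.7513

79.7513 m^3


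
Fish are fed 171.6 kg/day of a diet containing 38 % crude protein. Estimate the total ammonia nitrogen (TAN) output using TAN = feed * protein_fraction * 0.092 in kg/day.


Protein in feed = 171.6 * 38/100 = 65.208 kg/day
TAN = protein * 0.092 = 65.208 * 0.092 = 5.999136 kg/day

5.999136 kg/day


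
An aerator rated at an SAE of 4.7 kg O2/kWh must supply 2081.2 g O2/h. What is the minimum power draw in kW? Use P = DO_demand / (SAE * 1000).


SAE in g O2/kWh = 4.7 * 1000 = 4700 g/kWh
P = DO_demand / SAE_g = 2081.2 / 4700 = 0.442809 kW

0.442809 kW


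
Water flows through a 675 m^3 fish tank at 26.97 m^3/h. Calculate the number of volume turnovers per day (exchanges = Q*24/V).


Daily flow volume = 26.97 m^3/h * 24 h = 647.28 m^3/day
Exchanges = daily flow / tank volume = 647.28 / 675 = 0.958933 exchanges/day

0.958933 exchanges/day


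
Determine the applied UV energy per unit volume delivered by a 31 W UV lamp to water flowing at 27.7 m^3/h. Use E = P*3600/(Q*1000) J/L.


Energy delivered per hour = 31 W * 3600 s = 111600 J/h
Volume treated per hour = 27.7 m^3/h * 1000 = 27700 L/h
dose = 111600 / 27700 = 4.02888 J/L

4.02888 J/L


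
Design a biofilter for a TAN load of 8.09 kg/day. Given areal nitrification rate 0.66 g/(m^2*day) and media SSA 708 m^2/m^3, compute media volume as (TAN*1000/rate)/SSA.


A = 8.09*1000 / 0.66 = 12257.576 m^2
V = 12257.576 / 708 = 17.313

17.313 m^3


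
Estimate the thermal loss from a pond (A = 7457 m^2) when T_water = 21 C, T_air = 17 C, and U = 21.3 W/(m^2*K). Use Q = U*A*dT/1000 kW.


Temperature difference dT = 21 - 17 = 4 K
Heat loss (W) = U * A * dT = 21.3 * 7457 * 4 = 635336.4 W
Convert to kW: 635336.4 / 1000 = 635.3364 kW

635.3364 kW


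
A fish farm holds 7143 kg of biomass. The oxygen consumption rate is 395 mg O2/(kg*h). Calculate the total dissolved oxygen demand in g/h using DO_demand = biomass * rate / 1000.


Total O2 consumption (mg/h) = 7143 kg * 395 mg/(kg*h) = 2821485 mg/h
Convert to g/h: 2821485 / 1000 = 2821.485 g/h

2821.485 g/h


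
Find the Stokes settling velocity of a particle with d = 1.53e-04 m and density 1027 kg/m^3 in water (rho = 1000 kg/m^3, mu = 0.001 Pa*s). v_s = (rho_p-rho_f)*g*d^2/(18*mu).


Density difference: rho_p - rho_f = 1027 - 1000 = 27 kg/m^3
d^2 = (1.53e-04)^2 = 2.3409e-08 m^2
Numerator = (rho_p - rho_f) * g * d^2 = 27 * 9.81 * 2.3409e-08 = 6.2003418e-06
Denominator = 18 * mu = 18 * 0.001 = 0.018
v_s = 6.2003418e-06 / 0.018 = 3.44463e-04 m/s
Check: Re = rho_f * v_s * d / mu = 1000 * 3.44463e-04 * 1.53e-04 / 0.001 = 0.0527 < 1, so Stokes' law applies.

3.44463e-04 m/s


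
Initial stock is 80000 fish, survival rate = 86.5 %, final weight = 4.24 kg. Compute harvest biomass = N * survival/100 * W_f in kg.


Survivors = 80000 * 86.5/100 = 69200 fish
Harvest biomass = survivors * W_f = 69200 * 4.24 = 293408 kg

293408 kg


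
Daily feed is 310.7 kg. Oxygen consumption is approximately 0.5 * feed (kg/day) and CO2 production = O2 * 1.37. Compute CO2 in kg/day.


O2 = 310.7 * 0.5 = 155.35
CO2 = 155.35 * 1.37 = 212.8295

212.8295 kg/day


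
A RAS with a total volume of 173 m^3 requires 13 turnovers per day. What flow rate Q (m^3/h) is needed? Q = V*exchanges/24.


Daily recirculation volume = 173 m^3 * 13 = 2249 m^3/day
Flow rate Q = daily volume / 24 h = 2249 / 24 = 93.7083 m^3/h

93.7083 m^3/h


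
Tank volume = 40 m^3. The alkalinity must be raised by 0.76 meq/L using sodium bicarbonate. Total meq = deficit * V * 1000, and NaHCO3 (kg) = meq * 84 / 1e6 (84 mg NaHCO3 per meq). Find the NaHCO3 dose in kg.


Tank volume in L = 40 m^3 * 1000 = 40000 L
Total meq required = 0.76 meq/L * 40000 L = 30400 meq
NaHCO3 mass = 30400 meq * 84 mg/meq / 1e6 = 2.5536 kg

2.5536 kg


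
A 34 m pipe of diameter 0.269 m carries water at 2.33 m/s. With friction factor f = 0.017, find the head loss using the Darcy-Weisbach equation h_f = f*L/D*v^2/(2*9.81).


v^2 = 2.33^2 = 5.4289 m^2/s^2
L/D = 34/0.269 = 126.39405
h_f = f*(L/D)*v^2/(2g) = 0.017 * 126.39405 * 5.4289 / 19.62 = 0.59455 m

0.59455 m


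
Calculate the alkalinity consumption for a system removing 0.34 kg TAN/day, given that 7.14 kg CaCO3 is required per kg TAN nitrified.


Alkalinity factor: 7.14 kg CaCO3 consumed per kg TAN nitrified
alk = 0.34 kg TAN * 7.14 = 2.4276 kg CaCO3/day

2.4276 kg CaCO3/day


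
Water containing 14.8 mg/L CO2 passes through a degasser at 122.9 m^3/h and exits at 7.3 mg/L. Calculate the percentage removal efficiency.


CO2_out / CO2_in = 7.3 / 14.8 = 0.49324324
Fraction remaining = 0.49324324
efficiency = (1 - 0.49324324) * 100 = 50.6757 %

50.6757 %


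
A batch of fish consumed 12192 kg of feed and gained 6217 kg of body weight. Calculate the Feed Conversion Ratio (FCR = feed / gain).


FCR = feed consumed / weight gained
FCR = 12192 kg / 6217 kg = 1.96107

1.96107


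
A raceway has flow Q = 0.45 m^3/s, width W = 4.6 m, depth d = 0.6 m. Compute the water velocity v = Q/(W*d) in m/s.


Cross-sectional area = W * d = 4.6 * 0.6 = 2.76 m^2
Velocity = Q / A = 0.45 / 2.76 = 0.163043 m/s

0.163043 m/s


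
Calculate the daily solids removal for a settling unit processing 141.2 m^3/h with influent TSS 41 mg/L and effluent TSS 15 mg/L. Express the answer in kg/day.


Concentration drop: TSS_in - TSS_out = 41 - 15 = 26 mg/L
Hourly solids removed = Q * dTSS = 141.2 m^3/h * 26 mg/L = 3671.2 g/h  (m^3/h * mg/L = g/h)
Daily solids removed = 3671.2 * 24 = 88108.8 g/day
Convert g to kg: 88108.8 / 1000 = 88.1088 kg/day

88.1088 kg/day


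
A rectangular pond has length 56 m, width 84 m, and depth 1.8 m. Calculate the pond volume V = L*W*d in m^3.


Base area = L * W = 56 * 84 = 4704 m^2
Volume = area * depth = 4704 * 1.8 = 8467.2 m^3

8467.2 m^3


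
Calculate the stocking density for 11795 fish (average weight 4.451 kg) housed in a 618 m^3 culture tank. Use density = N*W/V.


Total biomass = 11795 fish * 4.451 kg = 52499.545 kg
Density = total biomass / volume = 52499.545 / 618 = 84.9507 kg/m^3

84.9507 kg/m^3


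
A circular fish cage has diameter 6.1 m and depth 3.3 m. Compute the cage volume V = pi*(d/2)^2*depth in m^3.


r = d/2 = 6.1/2 = 3.05 m
Base area = pi*r^2 = pi*3.05^2 = 29.224666 m^2
Volume = 29.224666 * 3.3 = 96.4414 m^3

96.4414 m^3


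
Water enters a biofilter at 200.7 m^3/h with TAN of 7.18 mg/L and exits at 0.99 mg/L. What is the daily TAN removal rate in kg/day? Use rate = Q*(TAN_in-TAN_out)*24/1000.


Concentration drop: TAN_in - TAN_out = 7.18 - 0.99 = 6.19 mg/L
Hourly TAN removed = Q * dTAN = 200.7 m^3/h * 6.19 mg/L = 1242.333 g/h  (m^3/h * mg/L = g/h)
Daily TAN removed = 1242.333 * 24 = 29815.992 g/day
Convert to kg/day: 29815.992 / 1000 = 29.815992 kg/day

29.815992 kg/day


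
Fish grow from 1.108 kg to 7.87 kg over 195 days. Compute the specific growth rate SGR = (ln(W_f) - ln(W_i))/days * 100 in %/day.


ln(W_f) = ln(7.87) = 2.0630581
ln(W_i) = ln(1.108) = 0.10255659
ln(W_f) - ln(W_i) = 2.0630581 - 0.10255659 = 1.9605015
SGR = 1.9605015 / 195 * 100 = 1.00539 %/day

1.00539 %/day


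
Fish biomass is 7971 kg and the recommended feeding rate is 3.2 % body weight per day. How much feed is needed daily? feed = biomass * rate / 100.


Feeding rate fraction = 3.2% / 100 = 0.032
Daily feed = 7971 kg * 0.032 = 255.072 kg/day

255.072 kg/day


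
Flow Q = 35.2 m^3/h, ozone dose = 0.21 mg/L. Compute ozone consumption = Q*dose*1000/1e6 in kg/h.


O3 demand (mg/h) = Q * dose * 1000 = 35.2 * 0.21 * 1000 = 7392 mg/h
Convert mg to kg: 7392 / 1e6 = 0.007392 kg/h

0.007392 kg/h


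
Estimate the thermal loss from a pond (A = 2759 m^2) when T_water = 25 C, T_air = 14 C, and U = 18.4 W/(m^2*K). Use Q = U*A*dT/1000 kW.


Temperature difference dT = 25 - 14 = 11 K
Heat loss (W) = U * A * dT = 18.4 * 2759 * 11 = 558421.6 W
Convert to kW: 558421.6 / 1000 = 558.4216 kW

558.4216 kW


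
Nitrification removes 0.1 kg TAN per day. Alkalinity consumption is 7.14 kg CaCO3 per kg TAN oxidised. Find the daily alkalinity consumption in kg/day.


Alkalinity factor: 7.14 kg CaCO3 consumed per kg TAN nitrified
alk = 0.1 kg TAN * 7.14 = 0.714 kg CaCO3/day

0.714 kg CaCO3/day


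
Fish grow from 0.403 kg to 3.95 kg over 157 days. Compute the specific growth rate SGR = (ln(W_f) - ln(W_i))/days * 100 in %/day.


ln(W_f) = ln(3.95) = 1.3737156
ln(W_i) = ln(0.403) = -0.90881872
ln(W_f) - ln(W_i) = 1.3737156 - -0.90881872 = 2.2825343
SGR = 2.2825343 / 157 * 100 = 1.45384 %/day

1.45384 %/day


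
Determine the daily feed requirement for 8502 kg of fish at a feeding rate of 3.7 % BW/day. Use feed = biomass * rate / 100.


Feeding rate fraction = 3.7% / 100 = 0.037
Daily feed = 8502 kg * 0.037 = 314.574 kg/day

314.574 kg/day


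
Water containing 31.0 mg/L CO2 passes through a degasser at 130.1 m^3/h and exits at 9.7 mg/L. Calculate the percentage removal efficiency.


CO2_out / CO2_in = 9.7 / 31.0 = 0.31290323
Fraction remaining = 0.31290323
efficiency = (1 - 0.31290323) * 100 = 68.7097 %

68.7097 %


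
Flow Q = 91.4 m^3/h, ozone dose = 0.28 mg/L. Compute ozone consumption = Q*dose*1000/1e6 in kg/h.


O3 demand (mg/h) = Q * dose * 1000 = 91.4 * 0.28 * 1000 = 25592 mg/h
Convert mg to kg: 25592 / 1e6 = 0.025592 kg/h

0.025592 kg/h


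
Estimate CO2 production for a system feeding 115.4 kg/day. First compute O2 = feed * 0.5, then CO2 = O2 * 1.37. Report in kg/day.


O2 = 115.4 * 0.5 = 57.7
CO2 = 57.7 * 1.37 = 79.049

79.049 kg/day


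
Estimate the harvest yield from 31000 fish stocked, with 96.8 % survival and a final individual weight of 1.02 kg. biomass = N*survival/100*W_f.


Survivors = 31000 * 96.8/100 = 30008 fish
Harvest biomass = survivors * W_f = 30008 * 1.02 = 30608.16 kg

30608.16 kg


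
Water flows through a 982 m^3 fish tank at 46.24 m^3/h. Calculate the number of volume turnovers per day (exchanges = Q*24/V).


Daily flow volume = 46.24 m^3/h * 24 h = 1109.76 m^3/day
Exchanges = daily flow / tank volume = 1109.76 / 982 = 1.1301 exchanges/day

1.1301 exchanges/day


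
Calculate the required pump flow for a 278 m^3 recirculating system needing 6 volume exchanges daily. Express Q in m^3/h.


Daily recirculation volume = 278 m^3 * 6 = 1668 m^3/day
Flow rate Q = daily volume / 24 h = 1668 / 24 = 69.5 m^3/h

69.5 m^3/h


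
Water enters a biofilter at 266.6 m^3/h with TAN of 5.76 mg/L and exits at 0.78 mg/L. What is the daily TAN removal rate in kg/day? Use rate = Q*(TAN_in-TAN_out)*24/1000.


Concentration drop: TAN_in - TAN_out = 5.76 - 0.78 = 4.98 mg/L
Hourly TAN removed = Q * dTAN = 266.6 m^3/h * 4.98 mg/L = 1327.668 g/h  (m^3/h * mg/L = g/h)
Daily TAN removed = 1327.668 * 24 = 31864.032 g/day
Convert to kg/day: 31864.032 / 1000 = 31.864032 kg/day

31.864032 kg/day


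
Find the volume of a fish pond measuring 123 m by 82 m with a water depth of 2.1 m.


Base area = L * W = 123 * 82 = 10086 m^2
Volume = area * depth = 10086 * 2.1 = 21180.6 m^3

21180.6 m^3


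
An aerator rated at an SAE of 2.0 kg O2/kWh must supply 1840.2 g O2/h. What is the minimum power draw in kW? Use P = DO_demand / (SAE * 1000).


SAE in g O2/kWh = 2.0 * 1000 = 2000 g/kWh
P = DO_demand / SAE_g = 1840.2 / 2000 = 0.9201 kW

0.9201 kW


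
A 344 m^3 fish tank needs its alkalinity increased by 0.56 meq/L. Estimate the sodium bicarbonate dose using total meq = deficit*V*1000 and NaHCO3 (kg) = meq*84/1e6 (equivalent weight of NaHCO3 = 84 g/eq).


Tank volume in L = 344 m^3 * 1000 = 344000 L
Total meq required = 0.56 meq/L * 344000 L = 192640 meq
NaHCO3 mass = 192640 meq * 84 mg/meq / 1e6 = 16.1818 kg

16.1818 kg


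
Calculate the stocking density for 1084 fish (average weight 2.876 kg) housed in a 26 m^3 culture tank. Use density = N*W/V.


Total biomass = 1084 fish * 2.876 kg = 3117.584 kg
Density = total biomass / volume = 3117.584 / 26 = 119.907 kg/m^3

119.907 kg/m^3


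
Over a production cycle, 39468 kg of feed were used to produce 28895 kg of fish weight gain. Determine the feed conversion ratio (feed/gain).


FCR = feed consumed / weight gained
FCR = 39468 kg / 28895 kg = 1.36591

1.36591


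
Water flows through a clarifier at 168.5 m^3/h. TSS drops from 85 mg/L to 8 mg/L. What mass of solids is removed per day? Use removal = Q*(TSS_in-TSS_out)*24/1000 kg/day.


Concentration drop: TSS_in - TSS_out = 85 - 8 = 77 mg/L
Hourly solids removed = Q * dTSS = 168.5 m^3/h * 77 mg/L = 12974.5 g/h  (m^3/h * mg/L = g/h)
Daily solids removed = 12974.5 * 24 = 311388 g/day
Convert g to kg: 311388 / 1000 = 311.388 kg/day

311.388 kg/day


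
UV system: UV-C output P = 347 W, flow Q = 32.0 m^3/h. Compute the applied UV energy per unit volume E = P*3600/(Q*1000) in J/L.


Energy delivered per hour = 347 W * 3600 s = 1249200 J/h
Volume treated per hour = 32.0 m^3/h * 1000 = 32000 L/h
dose = 1249200 / 32000 = 39.0375 J/L

39.0375 J/L


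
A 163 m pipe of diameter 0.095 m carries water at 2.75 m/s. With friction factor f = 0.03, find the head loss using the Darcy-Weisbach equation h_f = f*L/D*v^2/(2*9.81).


v^2 = 2.75^2 = 7.5625 m^2/s^2
L/D = 163/0.095 = 1715.7895
h_f = f*(L/D)*v^2/(2g) = 0.03 * 1715.7895 * 7.5625 / 19.62 = 19.8405 m

19.8405 m


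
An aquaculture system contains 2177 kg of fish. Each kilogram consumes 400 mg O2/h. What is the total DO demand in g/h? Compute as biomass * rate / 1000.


Total O2 consumption (mg/h) = 2177 kg * 400 mg/(kg*h) = 870800 mg/h
Convert to g/h: 870800 / 1000 = 870.8 g/h

870.8 g/h


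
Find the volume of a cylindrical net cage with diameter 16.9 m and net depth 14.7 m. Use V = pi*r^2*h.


r = d/2 = 16.9/2 = 8.45 m
Base area = pi*r^2 = pi*8.45^2 = 224.31757 m^2
Volume = 224.31757 * 14.7 = 3297.47 m^3

3297.47 m^3


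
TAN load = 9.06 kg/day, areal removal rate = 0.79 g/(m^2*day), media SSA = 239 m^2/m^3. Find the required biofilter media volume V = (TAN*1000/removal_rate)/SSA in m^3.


A = 9.06*1000 / 0.79 = 11468.354 m^2
V = 11468.354 / 239 = 47.9847

47.9847 m^3


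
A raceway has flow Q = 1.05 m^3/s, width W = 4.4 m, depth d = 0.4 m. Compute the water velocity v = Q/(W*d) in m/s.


Cross-sectional area = W * d = 4.4 * 0.4 = 1.76 m^2
Velocity = Q / A = 1.05 / 1.76 = 0.596591 m/s

0.596591 m/s


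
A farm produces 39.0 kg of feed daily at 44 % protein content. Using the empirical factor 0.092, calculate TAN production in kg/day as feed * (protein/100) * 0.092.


Protein in feed = 39.0 * 44/100 = 17.16 kg/day
TAN = protein * 0.092 = 17.16 * 0.092 = 1.57872 kg/day

1.57872 kg/day


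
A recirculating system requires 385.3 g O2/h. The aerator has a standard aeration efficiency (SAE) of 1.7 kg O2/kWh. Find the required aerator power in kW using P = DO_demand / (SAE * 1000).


SAE in g O2/kWh = 1.7 * 1000 = 1700 g/kWh
P = DO_demand / SAE_g = 385.3 / 1700 = 0.226647 kW

0.226647 kW


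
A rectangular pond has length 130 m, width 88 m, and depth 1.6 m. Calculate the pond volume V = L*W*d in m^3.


Base area = L * W = 130 * 88 = 11440 m^2
Volume = area * depth = 11440 * 1.6 = 18304 m^3

18304 m^3


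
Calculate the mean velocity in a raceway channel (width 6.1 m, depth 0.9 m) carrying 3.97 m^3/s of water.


Cross-sectional area = W * d = 6.1 * 0.9 = 5.49 m^2
Velocity = Q / A = 3.97 / 5.49 = 0.723133 m/s

0.723133 m/s


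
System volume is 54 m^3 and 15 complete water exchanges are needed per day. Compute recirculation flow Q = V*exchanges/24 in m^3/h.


Daily recirculation volume = 54 m^3 * 15 = 810 m^3/day
Flow rate Q = daily volume / 24 h = 810 / 24 = 33.75 m^3/h

33.75 m^3/h


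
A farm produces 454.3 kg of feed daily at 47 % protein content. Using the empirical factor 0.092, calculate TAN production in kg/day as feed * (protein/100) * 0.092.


Protein in feed = 454.3 * 47/100 = 213.521 kg/day
TAN = protein * 0.092 = 213.521 * 0.092 = 19.643932 kg/day

19.643932 kg/day


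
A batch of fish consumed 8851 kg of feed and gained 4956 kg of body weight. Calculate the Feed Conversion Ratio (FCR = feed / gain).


FCR = feed consumed / weight gained
FCR = 8851 kg / 4956 kg = 1.78592

1.78592


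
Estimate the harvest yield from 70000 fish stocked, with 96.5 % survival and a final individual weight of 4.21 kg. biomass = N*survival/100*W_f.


Survivors = 70000 * 96.5/100 = 67550 fish
Harvest biomass = survivors * W_f = 67550 * 4.21 = 284385.5 kg

284385.5 kg


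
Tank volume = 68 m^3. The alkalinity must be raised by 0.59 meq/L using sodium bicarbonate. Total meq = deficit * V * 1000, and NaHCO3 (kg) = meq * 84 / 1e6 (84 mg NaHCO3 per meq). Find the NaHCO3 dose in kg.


Tank volume in L = 68 m^3 * 1000 = 68000 L
Total meq required = 0.59 meq/L * 68000 L = 40120 meq
NaHCO3 mass = 40120 meq * 84 mg/meq / 1e6 = 3.37008 kg

3.37008 kg


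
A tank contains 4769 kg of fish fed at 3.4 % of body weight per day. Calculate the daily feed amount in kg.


Feeding rate fraction = 3.4% / 100 = 0.034
Daily feed = 4769 kg * 0.034 = 162.146 kg/day

162.146 kg/day


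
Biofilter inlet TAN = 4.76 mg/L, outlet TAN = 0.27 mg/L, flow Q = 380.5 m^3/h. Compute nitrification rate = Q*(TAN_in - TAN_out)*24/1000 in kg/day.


Concentration drop: TAN_in - TAN_out = 4.76 - 0.27 = 4.49 mg/L
Hourly TAN removed = Q * dTAN = 380.5 m^3/h * 4.49 mg/L = 1708.445 g/h  (m^3/h * mg/L = g/h)
Daily TAN removed = 1708.445 * 24 = 41002.68 g/day
Convert to kg/day: 41002.68 / 1000 = 41.00268 kg/day

41.00268 kg/day


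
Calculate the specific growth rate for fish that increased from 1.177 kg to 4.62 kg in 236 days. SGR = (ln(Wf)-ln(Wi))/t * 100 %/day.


ln(W_f) = ln(4.62) = 1.5303947
ln(W_i) = ln(1.177) = 0.16296883
ln(W_f) - ln(W_i) = 1.5303947 - 0.16296883 = 1.3674259
SGR = 1.3674259 / 236 * 100 = 0.579418 %/day

0.579418 %/day


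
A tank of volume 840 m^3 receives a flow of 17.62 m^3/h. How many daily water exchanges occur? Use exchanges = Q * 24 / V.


Daily flow volume = 17.62 m^3/h * 24 h = 422.88 m^3/day
Exchanges = daily flow / tank volume = 422.88 / 840 = 0.503429 exchanges/day

0.503429 exchanges/day


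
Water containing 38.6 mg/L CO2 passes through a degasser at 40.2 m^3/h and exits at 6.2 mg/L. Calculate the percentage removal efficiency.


CO2_out / CO2_in = 6.2 / 38.6 = 0.16062176
Fraction remaining = 0.16062176
efficiency = (1 - 0.16062176) * 100 = 83.9378 %

83.9378 %


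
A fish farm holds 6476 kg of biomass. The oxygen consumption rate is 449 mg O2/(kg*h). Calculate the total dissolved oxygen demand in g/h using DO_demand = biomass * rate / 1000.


Total O2 consumption (mg/h) = 6476 kg * 449 mg/(kg*h) = 2907724 mg/h
Convert to g/h: 2907724 / 1000 = 2907.724 g/h

2907.724 g/h


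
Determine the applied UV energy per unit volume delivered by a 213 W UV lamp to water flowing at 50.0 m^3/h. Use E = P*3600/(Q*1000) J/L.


Energy delivered per hour = 213 W * 3600 s = 766800 J/h
Volume treated per hour = 50.0 m^3/h * 1000 = 50000 L/h
dose = 766800 / 50000 = 15.336 J/L

15.336 J/L


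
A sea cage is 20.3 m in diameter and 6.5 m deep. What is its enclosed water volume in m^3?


r = d/2 = 20.3/2 = 10.15 m
Base area = pi*r^2 = pi*10.15^2 = 323.65473 m^2
Volume = 323.65473 * 6.5 = 2103.76 m^3

2103.76 m^3


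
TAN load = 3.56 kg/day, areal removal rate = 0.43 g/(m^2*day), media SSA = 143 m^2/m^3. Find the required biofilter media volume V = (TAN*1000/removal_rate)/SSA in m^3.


A = 3.56*1000 / 0.43 = 8279.0698 m^2
V = 8279.0698 / 143 = 57.8956

57.8956 m^3


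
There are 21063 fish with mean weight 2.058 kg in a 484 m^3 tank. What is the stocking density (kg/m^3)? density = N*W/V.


Total biomass = 21063 fish * 2.058 kg = 43347.654 kg
Density = total biomass / volume = 43347.654 / 484 = 89.5613 kg/m^3

89.5613 kg/m^3


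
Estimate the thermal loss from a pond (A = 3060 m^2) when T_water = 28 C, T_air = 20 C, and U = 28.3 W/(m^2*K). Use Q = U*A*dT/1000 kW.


Temperature difference dT = 28 - 20 = 8 K
Heat loss (W) = U * A * dT = 28.3 * 3060 * 8 = 692784 W
Convert to kW: 692784 / 1000 = 692.784 kW

692.784 kW


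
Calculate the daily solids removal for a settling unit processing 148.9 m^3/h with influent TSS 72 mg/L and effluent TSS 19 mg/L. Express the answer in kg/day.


Concentration drop: TSS_in - TSS_out = 72 - 19 = 53 mg/L
Hourly solids removed = Q * dTSS = 148.9 m^3/h * 53 mg/L = 7891.7 g/h  (m^3/h * mg/L = g/h)
Daily solids removed = 7891.7 * 24 = 189400.8 g/day
Convert g to kg: 189400.8 / 1000 = 189.4008 kg/day

189.4008 kg/day


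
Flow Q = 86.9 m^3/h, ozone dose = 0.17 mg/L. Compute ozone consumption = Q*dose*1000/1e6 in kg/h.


O3 demand (mg/h) = Q * dose * 1000 = 86.9 * 0.17 * 1000 = 14773 mg/h
Convert mg to kg: 14773 / 1e6 = 0.014773 kg/h

0.014773 kg/h


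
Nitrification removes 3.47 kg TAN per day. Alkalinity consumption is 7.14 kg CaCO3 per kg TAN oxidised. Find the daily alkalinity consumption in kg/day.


Alkalinity factor: 7.14 kg CaCO3 consumed per kg TAN nitrified
alk = 3.47 kg TAN * 7.14 = 24.7758 kg CaCO3/day

24.7758 kg CaCO3/day


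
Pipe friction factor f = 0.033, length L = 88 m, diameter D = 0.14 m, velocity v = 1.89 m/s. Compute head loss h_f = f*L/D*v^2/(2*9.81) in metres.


v^2 = 1.89^2 = 3.5721 m^2/s^2
L/D = 88/0.14 = 628.57143
h_f = f*(L/D)*v^2/(2g) = 0.033 * 628.57143 * 3.5721 / 19.62 = 3.77653 m

3.77653 m


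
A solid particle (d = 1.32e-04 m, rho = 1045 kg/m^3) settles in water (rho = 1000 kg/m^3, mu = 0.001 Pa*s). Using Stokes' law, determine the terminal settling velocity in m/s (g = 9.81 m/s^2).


Density difference: rho_p - rho_f = 1045 - 1000 = 45 kg/m^3
d^2 = (1.32e-04)^2 = 1.7424e-08 m^2
Numerator = (rho_p - rho_f) * g * d^2 = 45 * 9.81 * 1.7424e-08 = 7.6918248e-06
Denominator = 18 * mu = 18 * 0.001 = 0.018
v_s = 7.6918248e-06 / 0.018 = 4.27324e-04 m/s
Check: Re = rho_f * v_s * d / mu = 1000 * 4.27324e-04 * 1.32e-04 / 0.001 = 0.0564 < 1, so Stokes' law applies.

4.27324e-04 m/s


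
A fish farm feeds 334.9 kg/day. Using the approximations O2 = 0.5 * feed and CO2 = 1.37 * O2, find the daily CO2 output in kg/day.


O2 = 334.9 * 0.5 = 167.45
CO2 = 167.45 * 1.37 = 229.4065

229.4065 kg/day


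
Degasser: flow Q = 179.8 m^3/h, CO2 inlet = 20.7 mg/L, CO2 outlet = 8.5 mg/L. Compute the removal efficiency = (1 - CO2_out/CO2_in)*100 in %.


CO2_out / CO2_in = 8.5 / 20.7 = 0.41062802
Fraction remaining = 0.41062802
efficiency = (1 - 0.41062802) * 100 = 58.9372 %

58.9372 %


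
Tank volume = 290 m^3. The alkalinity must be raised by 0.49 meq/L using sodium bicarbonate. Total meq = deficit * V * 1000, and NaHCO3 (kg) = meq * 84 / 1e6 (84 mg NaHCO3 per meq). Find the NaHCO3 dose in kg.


Tank volume in L = 290 m^3 * 1000 = 290000 L
Total meq required = 0.49 meq/L * 290000 L = 142100 meq
NaHCO3 mass = 142100 meq * 84 mg/meq / 1e6 = 11.9364 kg

11.9364 kg


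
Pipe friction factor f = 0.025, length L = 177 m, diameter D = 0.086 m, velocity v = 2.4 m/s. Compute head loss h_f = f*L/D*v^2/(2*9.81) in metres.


v^2 = 2.4^2 = 5.76 m^2/s^2
L/D = 177/0.086 = 2058.1395
h_f = f*(L/D)*v^2/(2g) = 0.025 * 2058.1395 * 5.76 / 19.62 = 15.1056 m

15.1056 m


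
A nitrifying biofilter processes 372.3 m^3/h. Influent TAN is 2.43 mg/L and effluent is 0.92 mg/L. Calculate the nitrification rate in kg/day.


Concentration drop: TAN_in - TAN_out = 2.43 - 0.92 = 1.51 mg/L
Hourly TAN removed = Q * dTAN = 372.3 m^3/h * 1.51 mg/L = 562.173 g/h  (m^3/h * mg/L = g/h)
Daily TAN removed = 562.173 * 24 = 13492.152 g/day
Convert to kg/day: 13492.152 / 1000 = 13.492152 kg/day

13.492152 kg/day


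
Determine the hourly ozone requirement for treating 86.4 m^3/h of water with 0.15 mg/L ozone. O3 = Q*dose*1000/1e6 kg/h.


O3 demand (mg/h) = Q * dose * 1000 = 86.4 * 0.15 * 1000 = 12960 mg/h
Convert mg to kg: 12960 / 1e6 = 0.01296 kg/h

0.01296 kg/h


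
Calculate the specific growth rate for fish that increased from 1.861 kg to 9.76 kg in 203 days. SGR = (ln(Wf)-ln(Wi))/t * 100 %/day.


ln(W_f) = ln(9.76) = 2.2782924
ln(W_i) = ln(1.861) = 0.62111398
ln(W_f) - ln(W_i) = 2.2782924 - 0.62111398 = 1.6571784
SGR = 1.6571784 / 203 * 100 = 0.816344 %/day

0.816344 %/day


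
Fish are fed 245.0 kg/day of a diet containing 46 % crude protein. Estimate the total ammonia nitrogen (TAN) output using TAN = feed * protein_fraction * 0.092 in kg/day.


Protein in feed = 245.0 * 46/100 = 112.7 kg/day
TAN = protein * 0.092 = 112.7 * 0.092 = 10.3684 kg/day

10.3684 kg/day
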